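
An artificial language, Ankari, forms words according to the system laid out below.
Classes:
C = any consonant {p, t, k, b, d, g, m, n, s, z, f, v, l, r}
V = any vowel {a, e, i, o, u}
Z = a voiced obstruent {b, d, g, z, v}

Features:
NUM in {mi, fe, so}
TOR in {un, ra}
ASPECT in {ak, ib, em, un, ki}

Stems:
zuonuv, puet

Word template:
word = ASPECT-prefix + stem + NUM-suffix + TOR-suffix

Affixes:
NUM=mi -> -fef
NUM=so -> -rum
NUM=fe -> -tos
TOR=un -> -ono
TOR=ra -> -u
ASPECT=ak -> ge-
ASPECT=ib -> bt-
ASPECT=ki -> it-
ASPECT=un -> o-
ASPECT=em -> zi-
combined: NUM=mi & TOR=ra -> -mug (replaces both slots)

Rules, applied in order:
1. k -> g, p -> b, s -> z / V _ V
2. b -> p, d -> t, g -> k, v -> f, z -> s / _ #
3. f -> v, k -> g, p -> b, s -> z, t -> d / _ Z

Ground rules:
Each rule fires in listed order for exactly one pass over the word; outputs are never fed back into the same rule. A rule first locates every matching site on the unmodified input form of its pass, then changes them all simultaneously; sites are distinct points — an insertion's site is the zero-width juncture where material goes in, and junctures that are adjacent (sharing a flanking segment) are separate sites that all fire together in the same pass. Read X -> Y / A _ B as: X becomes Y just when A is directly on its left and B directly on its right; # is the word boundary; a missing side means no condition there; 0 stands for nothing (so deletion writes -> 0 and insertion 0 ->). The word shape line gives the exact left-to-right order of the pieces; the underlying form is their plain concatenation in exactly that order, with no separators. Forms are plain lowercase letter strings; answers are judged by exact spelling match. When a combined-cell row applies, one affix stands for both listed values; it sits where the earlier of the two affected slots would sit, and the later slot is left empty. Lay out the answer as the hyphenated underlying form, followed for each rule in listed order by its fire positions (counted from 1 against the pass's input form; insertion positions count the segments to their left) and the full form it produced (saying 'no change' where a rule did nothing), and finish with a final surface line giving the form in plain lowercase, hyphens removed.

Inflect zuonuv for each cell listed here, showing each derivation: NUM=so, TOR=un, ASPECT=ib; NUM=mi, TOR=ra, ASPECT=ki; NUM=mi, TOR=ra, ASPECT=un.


cell NUM=so, TOR=un, ASPECT=ib:
underlying: bt-zuonuv-rum-ono
1. k -> g, p -> b, s -> z / V _ V: no change
2. b -> p, d -> t, g -> k, v -> f, z -> s / _ #: no change
3. f -> v, k -> g, p -> b, s -> z, t -> d / _ Z: fires at position(s) 2: bdzuonuvrumono
surface: bdzuonuvrumono

cell NUM=mi, TOR=ra, ASPECT=ki:
underlying: it-zuonuv-mug
1. k -> g, p -> b, s -> z / V _ V: no change
2. b -> p, d -> t, g -> k, v -> f, z -> s / _ #: fires at position(s) 11: itzuonuvmuk
3. f -> v, k -> g, p -> b, s -> z, t -> d / _ Z: fires at position(s) 2: idzuonuvmuk
surface: idzuonuvmuk

cell NUM=mi, TOR=ra, ASPECT=un:
underlying: o-zuonuv-mug
1. k -> g, p -> b, s -> z / V _ V: no change
2. b -> p, d -> t, g -> k, v -> f, z -> s / _ #: fires at position(s) 10: ozuonuvmuk
3. f -> v, k -> g, p -> b, s -> z, t -> d / _ Z: no change
surface: ozuonuvmuk


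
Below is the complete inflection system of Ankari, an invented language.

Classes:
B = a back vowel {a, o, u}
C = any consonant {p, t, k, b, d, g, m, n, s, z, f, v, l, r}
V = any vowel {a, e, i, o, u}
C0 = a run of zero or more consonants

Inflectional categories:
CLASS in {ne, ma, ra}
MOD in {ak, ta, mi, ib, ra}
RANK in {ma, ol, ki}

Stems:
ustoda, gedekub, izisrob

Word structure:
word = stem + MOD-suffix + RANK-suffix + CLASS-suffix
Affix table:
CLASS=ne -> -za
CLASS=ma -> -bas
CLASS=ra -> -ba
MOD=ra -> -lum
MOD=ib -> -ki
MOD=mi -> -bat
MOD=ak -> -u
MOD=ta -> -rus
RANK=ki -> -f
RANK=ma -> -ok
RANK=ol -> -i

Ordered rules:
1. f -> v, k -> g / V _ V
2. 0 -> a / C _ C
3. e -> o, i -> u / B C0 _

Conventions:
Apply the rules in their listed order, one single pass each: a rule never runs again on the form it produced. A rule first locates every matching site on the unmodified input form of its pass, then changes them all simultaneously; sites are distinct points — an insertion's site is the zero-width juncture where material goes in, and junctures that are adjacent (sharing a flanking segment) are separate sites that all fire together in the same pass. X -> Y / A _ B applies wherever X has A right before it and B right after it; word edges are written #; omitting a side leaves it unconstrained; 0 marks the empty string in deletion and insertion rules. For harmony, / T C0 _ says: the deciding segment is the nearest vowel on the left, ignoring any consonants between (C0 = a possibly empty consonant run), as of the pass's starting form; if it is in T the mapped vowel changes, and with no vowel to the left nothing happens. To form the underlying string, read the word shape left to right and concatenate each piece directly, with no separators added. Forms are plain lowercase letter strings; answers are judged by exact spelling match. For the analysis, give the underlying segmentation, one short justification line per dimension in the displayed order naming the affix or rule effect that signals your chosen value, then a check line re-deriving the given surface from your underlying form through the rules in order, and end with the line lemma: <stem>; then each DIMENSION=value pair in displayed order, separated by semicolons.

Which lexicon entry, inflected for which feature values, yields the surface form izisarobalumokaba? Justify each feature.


underlying: izisrob-lum-ok-ba
CLASS=ra - signalled by the affix -ba
MOD=ra - signalled by the affix -lum
RANK=ma - signalled by the affix -ok
check: izisroblumokba -> izisroblumokba -> izisarobalumokaba -> izisarobalumokaba
lemma: izisrob; CLASS=ra; MOD=ra; RANK=ma


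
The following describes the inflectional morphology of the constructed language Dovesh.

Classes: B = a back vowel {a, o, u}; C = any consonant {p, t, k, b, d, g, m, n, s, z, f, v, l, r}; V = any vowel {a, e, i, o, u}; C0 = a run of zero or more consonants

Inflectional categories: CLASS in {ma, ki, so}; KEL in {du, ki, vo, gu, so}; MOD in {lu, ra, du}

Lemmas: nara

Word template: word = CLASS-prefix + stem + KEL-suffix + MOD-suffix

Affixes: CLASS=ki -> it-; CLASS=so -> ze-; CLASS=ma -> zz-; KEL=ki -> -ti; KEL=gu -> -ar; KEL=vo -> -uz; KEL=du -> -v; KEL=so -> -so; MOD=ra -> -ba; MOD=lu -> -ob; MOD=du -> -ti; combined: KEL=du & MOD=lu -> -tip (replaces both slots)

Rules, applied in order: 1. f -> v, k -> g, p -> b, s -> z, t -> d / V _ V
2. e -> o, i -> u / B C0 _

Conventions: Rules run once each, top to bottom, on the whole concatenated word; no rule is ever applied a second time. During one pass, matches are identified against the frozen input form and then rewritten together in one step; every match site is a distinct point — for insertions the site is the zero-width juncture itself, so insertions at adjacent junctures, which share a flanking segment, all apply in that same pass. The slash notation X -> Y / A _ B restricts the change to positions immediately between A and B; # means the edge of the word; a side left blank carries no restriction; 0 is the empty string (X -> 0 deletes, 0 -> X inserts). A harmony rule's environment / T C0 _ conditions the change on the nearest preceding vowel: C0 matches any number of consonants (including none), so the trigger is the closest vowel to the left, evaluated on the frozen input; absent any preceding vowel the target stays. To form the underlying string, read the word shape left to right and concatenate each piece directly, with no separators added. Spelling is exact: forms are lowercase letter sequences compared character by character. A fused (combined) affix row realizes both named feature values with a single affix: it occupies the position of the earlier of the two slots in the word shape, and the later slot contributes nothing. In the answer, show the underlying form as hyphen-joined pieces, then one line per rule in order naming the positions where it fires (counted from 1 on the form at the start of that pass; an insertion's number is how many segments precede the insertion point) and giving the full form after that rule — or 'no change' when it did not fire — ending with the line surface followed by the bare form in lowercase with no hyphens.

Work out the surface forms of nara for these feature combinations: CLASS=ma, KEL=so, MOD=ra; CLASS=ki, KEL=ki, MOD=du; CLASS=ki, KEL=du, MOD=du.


cell CLASS=ma, KEL=so, MOD=ra:
underlying: zz-nara-so-ba
1. f -> v, k -> g, p -> b, s -> z, t -> d / V _ V: fires at position(s) 7: zznarazoba
2. e -> o, i -> u / B C0 _: no change
surface: zznarazoba

cell CLASS=ki, KEL=ki, MOD=du:
underlying: it-nara-ti-ti
1. f -> v, k -> g, p -> b, s -> z, t -> d / V _ V: fires at position(s) 7, 9: itnaradidi
2. e -> o, i -> u / B C0 _: fires at position(s) 8: itnaradudi
surface: itnaradudi

cell CLASS=ki, KEL=du, MOD=du:
underlying: it-nara-v-ti
1. f -> v, k -> g, p -> b, s -> z, t -> d / V _ V: no change
2. e -> o, i -> u / B C0 _: fires at position(s) 9: itnaravtu
surface: itnaravtu


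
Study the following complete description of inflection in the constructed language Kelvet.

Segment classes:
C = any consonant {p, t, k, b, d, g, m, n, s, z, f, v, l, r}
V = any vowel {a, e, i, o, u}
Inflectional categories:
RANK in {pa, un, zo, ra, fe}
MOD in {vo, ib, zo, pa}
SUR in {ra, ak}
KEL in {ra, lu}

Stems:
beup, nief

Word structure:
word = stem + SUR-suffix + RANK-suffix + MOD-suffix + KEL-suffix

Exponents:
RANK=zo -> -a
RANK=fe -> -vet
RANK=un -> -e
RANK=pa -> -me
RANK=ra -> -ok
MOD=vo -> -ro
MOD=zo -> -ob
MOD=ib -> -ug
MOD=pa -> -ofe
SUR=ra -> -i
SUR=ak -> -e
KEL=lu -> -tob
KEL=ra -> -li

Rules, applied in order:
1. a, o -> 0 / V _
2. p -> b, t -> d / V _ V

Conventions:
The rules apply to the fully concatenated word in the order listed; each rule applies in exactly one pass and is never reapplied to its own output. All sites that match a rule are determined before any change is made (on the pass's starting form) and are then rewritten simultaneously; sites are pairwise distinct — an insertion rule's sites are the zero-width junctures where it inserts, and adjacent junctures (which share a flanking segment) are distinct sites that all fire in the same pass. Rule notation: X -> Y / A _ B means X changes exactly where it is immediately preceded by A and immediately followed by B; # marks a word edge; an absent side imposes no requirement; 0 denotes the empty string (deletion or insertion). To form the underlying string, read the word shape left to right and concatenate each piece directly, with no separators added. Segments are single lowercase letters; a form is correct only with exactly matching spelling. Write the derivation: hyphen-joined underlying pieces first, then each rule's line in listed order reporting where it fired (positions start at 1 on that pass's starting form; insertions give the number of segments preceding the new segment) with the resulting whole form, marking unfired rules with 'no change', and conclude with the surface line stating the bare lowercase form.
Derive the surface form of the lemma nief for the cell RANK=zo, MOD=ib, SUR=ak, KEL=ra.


underlying: nief-e-a-ug-li
1. a, o -> 0 / V _: fires at position(s) 6: niefeugli
2. p -> b, t -> d / V _ V: no change
surface: niefeugli


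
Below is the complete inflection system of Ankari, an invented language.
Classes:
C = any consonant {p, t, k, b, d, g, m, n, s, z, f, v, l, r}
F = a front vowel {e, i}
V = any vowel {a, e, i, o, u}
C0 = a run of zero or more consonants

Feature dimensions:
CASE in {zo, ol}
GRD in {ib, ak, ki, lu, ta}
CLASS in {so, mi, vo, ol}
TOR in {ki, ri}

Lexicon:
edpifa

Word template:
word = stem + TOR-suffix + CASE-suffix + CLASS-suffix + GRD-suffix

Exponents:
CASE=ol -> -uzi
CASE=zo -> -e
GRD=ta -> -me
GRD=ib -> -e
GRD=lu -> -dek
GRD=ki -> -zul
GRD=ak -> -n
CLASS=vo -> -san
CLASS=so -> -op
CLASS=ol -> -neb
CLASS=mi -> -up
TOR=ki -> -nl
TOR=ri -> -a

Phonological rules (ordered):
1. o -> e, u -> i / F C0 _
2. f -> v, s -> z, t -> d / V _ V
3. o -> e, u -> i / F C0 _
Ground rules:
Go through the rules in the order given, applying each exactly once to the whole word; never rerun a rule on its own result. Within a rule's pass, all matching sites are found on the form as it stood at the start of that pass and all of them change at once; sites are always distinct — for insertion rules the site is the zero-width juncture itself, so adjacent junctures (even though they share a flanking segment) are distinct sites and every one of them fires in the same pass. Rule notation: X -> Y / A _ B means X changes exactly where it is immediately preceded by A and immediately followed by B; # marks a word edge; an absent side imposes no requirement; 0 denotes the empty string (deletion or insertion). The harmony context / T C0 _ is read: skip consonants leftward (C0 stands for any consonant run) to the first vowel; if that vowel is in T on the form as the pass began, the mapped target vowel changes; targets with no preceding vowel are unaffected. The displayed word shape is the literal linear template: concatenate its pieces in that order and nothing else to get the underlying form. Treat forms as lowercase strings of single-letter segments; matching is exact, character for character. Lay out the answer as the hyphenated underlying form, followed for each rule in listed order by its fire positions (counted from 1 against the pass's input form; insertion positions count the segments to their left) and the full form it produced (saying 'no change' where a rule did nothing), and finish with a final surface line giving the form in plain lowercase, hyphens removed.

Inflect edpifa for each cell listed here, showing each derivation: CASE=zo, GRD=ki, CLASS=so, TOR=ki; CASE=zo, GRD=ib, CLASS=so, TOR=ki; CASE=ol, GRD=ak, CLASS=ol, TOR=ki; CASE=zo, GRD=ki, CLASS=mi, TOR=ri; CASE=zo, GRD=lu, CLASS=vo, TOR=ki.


cell CASE=zo, GRD=ki, CLASS=so, TOR=ki:
underlying: edpifa-nl-e-op-zul
1. o -> e, u -> i / F C0 _: fires at position(s) 10: edpifanleepzul
2. f -> v, s -> z, t -> d / V _ V: fires at position(s) 5: edpivanleepzul
3. o -> e, u -> i / F C0 _: fires at position(s) 13: edpivanleepzil
surface: edpivanleepzil

cell CASE=zo, GRD=ib, CLASS=so, TOR=ki:
underlying: edpifa-nl-e-op-e
1. o -> e, u -> i / F C0 _: fires at position(s) 10: edpifanleepe
2. f -> v, s -> z, t -> d / V _ V: fires at position(s) 5: edpivanleepe
3. o -> e, u -> i / F C0 _: no change
surface: edpivanleepe

cell CASE=ol, GRD=ak, CLASS=ol, TOR=ki:
underlying: edpifa-nl-uzi-neb-n
1. o -> e, u -> i / F C0 _: no change
2. f -> v, s -> z, t -> d / V _ V: fires at position(s) 5: edpivanluzinebn
3. o -> e, u -> i / F C0 _: no change
surface: edpivanluzinebn

cell CASE=zo, GRD=ki, CLASS=mi, TOR=ri:
underlying: edpifa-a-e-up-zul
1. o -> e, u -> i / F C0 _: fires at position(s) 9: edpifaaeipzul
2. f -> v, s -> z, t -> d / V _ V: fires at position(s) 5: edpivaaeipzul
3. o -> e, u -> i / F C0 _: fires at position(s) 12: edpivaaeipzil
surface: edpivaaeipzil

cell CASE=zo, GRD=lu, CLASS=vo, TOR=ki:
underlying: edpifa-nl-e-san-dek
1. o -> e, u -> i / F C0 _: no change
2. f -> v, s -> z, t -> d / V _ V: fires at position(s) 5, 10: edpivanlezandek
3. o -> e, u -> i / F C0 _: no change
surface: edpivanlezandek


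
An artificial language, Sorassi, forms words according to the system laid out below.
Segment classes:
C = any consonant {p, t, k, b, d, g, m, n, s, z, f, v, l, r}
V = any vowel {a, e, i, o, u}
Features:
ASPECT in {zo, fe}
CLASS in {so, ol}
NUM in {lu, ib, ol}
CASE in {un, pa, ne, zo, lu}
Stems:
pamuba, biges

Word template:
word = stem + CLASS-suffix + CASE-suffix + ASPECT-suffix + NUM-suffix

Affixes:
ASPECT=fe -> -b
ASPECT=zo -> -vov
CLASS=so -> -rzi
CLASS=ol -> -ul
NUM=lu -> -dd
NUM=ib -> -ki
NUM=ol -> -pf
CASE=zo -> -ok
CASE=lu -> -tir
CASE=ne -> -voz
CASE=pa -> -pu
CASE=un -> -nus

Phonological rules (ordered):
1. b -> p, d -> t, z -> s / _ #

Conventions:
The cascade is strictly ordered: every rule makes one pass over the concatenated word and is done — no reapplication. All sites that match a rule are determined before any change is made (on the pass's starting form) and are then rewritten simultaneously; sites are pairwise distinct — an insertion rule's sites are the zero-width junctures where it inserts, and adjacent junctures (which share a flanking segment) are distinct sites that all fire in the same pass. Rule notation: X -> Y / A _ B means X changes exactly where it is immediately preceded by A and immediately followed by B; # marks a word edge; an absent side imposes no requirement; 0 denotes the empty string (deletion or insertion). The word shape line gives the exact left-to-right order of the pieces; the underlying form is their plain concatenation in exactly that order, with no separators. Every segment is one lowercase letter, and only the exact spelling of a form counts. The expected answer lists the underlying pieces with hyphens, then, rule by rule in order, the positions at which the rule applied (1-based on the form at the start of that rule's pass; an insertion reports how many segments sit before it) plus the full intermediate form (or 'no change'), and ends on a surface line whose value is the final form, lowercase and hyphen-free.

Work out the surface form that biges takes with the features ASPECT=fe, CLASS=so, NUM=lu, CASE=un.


underlying: biges-rzi-nus-b-dd
1. b -> p, d -> t, z -> s / _ #: fires at position(s) 14: bigesrzinusbdt
surface: bigesrzinusbdt


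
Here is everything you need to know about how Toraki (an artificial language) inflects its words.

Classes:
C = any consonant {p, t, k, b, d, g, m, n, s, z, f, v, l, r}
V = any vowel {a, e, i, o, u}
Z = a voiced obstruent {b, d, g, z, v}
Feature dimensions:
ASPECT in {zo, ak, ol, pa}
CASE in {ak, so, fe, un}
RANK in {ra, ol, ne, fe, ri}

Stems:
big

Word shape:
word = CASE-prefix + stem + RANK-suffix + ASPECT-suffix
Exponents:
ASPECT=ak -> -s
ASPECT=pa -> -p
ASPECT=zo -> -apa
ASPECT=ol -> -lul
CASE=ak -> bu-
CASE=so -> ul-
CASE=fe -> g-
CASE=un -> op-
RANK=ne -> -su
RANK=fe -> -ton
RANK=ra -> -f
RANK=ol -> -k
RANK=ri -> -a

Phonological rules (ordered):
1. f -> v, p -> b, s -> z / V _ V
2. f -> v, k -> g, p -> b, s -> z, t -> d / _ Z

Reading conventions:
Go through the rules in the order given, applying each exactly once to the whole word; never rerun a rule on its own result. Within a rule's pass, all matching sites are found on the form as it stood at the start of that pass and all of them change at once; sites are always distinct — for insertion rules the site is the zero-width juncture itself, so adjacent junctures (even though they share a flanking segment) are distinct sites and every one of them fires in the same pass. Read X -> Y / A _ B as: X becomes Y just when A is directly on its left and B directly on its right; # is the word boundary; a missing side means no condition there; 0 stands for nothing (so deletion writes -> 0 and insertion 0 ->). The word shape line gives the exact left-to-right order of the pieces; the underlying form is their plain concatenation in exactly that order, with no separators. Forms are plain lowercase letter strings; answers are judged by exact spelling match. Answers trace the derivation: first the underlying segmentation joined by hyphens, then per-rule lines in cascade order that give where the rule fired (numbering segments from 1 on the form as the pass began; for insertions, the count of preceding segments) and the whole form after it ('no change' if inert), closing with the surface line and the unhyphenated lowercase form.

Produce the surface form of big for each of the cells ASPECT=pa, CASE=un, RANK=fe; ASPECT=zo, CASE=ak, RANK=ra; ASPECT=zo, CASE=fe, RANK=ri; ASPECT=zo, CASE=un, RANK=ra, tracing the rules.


cell ASPECT=pa, CASE=un, RANK=fe:
underlying: op-big-ton-p
1. f -> v, p -> b, s -> z / V _ V: no change
2. f -> v, k -> g, p -> b, s -> z, t -> d / _ Z: fires at position(s) 2: obbigtonp
surface: obbigtonp

cell ASPECT=zo, CASE=ak, RANK=ra:
underlying: bu-big-f-apa
1. f -> v, p -> b, s -> z / V _ V: fires at position(s) 8: bubigfaba
2. f -> v, k -> g, p -> b, s -> z, t -> d / _ Z: no change
surface: bubigfaba

cell ASPECT=zo, CASE=fe, RANK=ri:
underlying: g-big-a-apa
1. f -> v, p -> b, s -> z / V _ V: fires at position(s) 7: gbigaaba
2. f -> v, k -> g, p -> b, s -> z, t -> d / _ Z: no change
surface: gbigaaba

cell ASPECT=zo, CASE=un, RANK=ra:
underlying: op-big-f-apa
1. f -> v, p -> b, s -> z / V _ V: fires at position(s) 8: opbigfaba
2. f -> v, k -> g, p -> b, s -> z, t -> d / _ Z: fires at position(s) 2: obbigfaba
surface: obbigfaba


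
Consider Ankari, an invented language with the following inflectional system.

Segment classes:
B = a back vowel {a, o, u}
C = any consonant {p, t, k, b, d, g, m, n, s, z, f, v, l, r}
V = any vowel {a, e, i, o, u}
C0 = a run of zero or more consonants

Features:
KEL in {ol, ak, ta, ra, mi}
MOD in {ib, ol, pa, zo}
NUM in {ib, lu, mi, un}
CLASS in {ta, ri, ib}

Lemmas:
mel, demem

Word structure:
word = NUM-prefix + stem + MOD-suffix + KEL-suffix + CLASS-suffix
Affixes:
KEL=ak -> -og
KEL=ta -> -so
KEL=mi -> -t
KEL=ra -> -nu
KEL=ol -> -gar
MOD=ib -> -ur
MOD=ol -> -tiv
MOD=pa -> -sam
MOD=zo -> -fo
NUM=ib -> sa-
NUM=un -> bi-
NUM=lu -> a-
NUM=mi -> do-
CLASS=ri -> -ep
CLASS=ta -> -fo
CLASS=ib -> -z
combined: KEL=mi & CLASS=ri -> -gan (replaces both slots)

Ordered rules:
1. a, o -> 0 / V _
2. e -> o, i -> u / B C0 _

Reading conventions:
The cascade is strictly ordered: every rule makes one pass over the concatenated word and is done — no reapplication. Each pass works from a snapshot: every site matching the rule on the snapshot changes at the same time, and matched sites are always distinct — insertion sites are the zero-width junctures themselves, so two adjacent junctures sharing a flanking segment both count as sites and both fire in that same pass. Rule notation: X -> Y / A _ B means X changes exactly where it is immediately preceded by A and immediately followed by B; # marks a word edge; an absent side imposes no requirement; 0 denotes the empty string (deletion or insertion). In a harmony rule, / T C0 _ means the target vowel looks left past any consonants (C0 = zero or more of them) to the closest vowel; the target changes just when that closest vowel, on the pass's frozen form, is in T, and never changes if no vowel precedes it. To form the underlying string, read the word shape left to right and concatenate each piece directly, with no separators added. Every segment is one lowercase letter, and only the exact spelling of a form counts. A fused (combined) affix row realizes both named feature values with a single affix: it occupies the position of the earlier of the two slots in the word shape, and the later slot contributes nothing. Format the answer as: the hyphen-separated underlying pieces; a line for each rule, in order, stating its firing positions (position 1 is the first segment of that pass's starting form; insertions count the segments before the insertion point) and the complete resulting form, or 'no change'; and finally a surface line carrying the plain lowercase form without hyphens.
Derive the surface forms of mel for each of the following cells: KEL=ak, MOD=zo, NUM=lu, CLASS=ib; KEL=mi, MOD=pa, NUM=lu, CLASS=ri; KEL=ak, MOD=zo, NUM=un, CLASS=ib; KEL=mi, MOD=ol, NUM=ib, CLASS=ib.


cell KEL=ak, MOD=zo, NUM=lu, CLASS=ib:
underlying: a-mel-fo-og-z
1. a, o -> 0 / V _: fires at position(s) 7: amelfogz
2. e -> o, i -> u / B C0 _: fires at position(s) 3: amolfogz
surface: amolfogz

cell KEL=mi, MOD=pa, NUM=lu, CLASS=ri:
underlying: a-mel-sam-gan
1. a, o -> 0 / V _: no change
2. e -> o, i -> u / B C0 _: fires at position(s) 3: amolsamgan
surface: amolsamgan

cell KEL=ak, MOD=zo, NUM=un, CLASS=ib:
underlying: bi-mel-fo-og-z
1. a, o -> 0 / V _: fires at position(s) 8: bimelfogz
2. e -> o, i -> u / B C0 _: no change
surface: bimelfogz

cell KEL=mi, MOD=ol, NUM=ib, CLASS=ib:
underlying: sa-mel-tiv-t-z
1. a, o -> 0 / V _: no change
2. e -> o, i -> u / B C0 _: fires at position(s) 4: samoltivtz
surface: samoltivtz


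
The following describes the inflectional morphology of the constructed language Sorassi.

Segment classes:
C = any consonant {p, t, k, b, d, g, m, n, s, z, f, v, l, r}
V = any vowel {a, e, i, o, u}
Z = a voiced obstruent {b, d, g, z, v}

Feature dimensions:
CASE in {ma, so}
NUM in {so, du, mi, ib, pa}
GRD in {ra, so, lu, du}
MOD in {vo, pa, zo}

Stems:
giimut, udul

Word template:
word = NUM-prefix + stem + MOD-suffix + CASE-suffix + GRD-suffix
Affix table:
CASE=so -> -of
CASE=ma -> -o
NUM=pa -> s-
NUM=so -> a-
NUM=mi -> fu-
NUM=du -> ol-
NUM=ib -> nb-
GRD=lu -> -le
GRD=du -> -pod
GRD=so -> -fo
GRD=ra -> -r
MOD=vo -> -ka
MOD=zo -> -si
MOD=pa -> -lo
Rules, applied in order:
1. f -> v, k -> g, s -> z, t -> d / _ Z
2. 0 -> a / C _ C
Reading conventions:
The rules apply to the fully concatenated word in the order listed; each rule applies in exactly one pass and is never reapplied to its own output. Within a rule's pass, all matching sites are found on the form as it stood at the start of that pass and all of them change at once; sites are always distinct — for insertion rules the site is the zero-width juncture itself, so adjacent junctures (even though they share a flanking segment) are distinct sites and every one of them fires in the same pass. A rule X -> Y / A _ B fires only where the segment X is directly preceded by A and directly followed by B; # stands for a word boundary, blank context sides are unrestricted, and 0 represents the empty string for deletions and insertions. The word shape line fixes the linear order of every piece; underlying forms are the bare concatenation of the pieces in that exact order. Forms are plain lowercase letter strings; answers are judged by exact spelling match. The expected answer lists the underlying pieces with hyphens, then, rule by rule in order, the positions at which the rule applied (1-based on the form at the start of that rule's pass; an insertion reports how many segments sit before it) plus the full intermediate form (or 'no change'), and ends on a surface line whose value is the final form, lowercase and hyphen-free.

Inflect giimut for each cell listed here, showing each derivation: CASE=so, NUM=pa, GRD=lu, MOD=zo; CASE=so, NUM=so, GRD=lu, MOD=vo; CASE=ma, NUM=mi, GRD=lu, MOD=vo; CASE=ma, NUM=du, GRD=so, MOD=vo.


cell CASE=so, NUM=pa, GRD=lu, MOD=zo:
underlying: s-giimut-si-of-le
1. f -> v, k -> g, s -> z, t -> d / _ Z: fires at position(s) 1: zgiimutsiofle
2. 0 -> a / C _ C: inserts after position(s) 1, 7, 11: zagiimutasiofale
surface: zagiimutasiofale

cell CASE=so, NUM=so, GRD=lu, MOD=vo:
underlying: a-giimut-ka-of-le
1. f -> v, k -> g, s -> z, t -> d / _ Z: no change
2. 0 -> a / C _ C: inserts after position(s) 7, 11: agiimutakaofale
surface: agiimutakaofale

cell CASE=ma, NUM=mi, GRD=lu, MOD=vo:
underlying: fu-giimut-ka-o-le
1. f -> v, k -> g, s -> z, t -> d / _ Z: no change
2. 0 -> a / C _ C: inserts after position(s) 8: fugiimutakaole
surface: fugiimutakaole

cell CASE=ma, NUM=du, GRD=so, MOD=vo:
underlying: ol-giimut-ka-o-fo
1. f -> v, k -> g, s -> z, t -> d / _ Z: no change
2. 0 -> a / C _ C: inserts after position(s) 2, 8: olagiimutakaofo
surface: olagiimutakaofo


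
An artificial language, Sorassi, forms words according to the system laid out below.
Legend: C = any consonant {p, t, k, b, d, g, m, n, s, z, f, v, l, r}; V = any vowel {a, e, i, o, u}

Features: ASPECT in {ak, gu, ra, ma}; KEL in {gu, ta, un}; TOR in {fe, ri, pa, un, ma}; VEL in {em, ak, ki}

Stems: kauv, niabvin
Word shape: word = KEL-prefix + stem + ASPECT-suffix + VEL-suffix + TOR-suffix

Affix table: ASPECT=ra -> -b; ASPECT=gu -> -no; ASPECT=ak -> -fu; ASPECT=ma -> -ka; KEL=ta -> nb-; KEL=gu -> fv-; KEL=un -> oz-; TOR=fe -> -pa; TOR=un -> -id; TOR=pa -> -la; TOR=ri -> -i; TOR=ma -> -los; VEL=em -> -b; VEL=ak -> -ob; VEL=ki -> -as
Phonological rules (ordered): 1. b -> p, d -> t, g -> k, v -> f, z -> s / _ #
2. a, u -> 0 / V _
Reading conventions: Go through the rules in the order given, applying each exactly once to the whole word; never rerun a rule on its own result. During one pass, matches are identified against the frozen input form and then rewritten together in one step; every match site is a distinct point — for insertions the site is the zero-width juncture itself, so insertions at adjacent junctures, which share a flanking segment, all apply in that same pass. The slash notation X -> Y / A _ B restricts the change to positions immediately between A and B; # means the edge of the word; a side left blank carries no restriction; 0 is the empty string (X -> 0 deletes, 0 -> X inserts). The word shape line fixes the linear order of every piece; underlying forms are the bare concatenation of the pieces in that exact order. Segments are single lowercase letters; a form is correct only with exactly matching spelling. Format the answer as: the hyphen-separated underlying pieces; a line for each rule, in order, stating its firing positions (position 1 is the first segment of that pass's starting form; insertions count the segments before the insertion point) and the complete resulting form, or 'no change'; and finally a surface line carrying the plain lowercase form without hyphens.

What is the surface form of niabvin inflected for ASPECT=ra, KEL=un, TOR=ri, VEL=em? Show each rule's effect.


underlying: oz-niabvin-b-b-i
1. b -> p, d -> t, g -> k, v -> f, z -> s / _ #: no change
2. a, u -> 0 / V _: fires at position(s) 5: oznibvinbbi
surface: oznibvinbbi


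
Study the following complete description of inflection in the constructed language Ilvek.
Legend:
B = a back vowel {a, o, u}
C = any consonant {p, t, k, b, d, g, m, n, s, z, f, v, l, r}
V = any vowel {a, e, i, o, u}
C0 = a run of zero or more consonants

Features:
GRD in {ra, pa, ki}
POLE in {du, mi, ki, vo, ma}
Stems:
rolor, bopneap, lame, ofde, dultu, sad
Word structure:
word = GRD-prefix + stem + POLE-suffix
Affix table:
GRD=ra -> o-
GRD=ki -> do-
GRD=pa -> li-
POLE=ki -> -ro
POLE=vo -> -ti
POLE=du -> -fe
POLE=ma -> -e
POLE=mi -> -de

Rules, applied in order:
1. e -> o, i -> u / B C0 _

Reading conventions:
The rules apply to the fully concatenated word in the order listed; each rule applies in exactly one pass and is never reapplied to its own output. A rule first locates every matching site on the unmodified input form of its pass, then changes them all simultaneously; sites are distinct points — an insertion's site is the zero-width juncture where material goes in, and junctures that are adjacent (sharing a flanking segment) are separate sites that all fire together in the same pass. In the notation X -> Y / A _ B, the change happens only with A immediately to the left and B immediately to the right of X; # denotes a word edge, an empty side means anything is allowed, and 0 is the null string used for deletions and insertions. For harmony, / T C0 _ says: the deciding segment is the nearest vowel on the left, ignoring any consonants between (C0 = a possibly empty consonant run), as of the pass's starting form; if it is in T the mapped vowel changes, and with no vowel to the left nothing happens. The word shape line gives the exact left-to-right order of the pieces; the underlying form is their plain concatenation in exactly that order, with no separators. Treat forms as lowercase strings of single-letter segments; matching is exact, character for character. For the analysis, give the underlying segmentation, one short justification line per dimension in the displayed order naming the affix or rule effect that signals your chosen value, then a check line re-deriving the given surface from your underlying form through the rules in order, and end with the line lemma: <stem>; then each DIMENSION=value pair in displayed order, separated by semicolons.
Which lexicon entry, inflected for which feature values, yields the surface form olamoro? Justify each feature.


underlying: o-lame-ro
GRD=ra - signalled by the affix o-
POLE=ki - signalled by the affix -ro
check: olamero -> olamoro
lemma: lame; GRD=ra; POLE=ki


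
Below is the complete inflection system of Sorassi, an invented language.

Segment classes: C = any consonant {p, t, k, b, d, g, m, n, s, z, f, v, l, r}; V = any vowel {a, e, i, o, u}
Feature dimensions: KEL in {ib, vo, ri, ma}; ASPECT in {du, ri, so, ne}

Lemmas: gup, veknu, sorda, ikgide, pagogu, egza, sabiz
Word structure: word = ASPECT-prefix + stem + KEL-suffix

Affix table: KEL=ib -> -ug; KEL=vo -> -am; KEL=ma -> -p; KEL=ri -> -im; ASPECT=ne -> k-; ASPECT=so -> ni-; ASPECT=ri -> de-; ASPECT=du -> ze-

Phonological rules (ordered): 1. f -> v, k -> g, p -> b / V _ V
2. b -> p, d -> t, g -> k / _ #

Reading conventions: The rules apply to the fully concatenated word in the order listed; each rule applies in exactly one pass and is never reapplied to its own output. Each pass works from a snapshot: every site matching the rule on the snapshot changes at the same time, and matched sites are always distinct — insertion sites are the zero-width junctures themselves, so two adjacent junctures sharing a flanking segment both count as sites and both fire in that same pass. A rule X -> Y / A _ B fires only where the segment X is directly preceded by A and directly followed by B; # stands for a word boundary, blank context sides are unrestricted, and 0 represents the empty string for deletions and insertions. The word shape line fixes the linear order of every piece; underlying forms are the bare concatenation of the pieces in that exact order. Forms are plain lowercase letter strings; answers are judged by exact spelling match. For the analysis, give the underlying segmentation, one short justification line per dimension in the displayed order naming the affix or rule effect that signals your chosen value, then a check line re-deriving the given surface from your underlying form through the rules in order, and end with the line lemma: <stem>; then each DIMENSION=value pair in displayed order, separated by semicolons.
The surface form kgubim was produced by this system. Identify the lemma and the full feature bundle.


underlying: k-gup-im
KEL=ri - signalled by the affix -im
ASPECT=ne - signalled by the affix k-
check: kgupim -> kgubim -> kgubim
lemma: gup; KEL=ri; ASPECT=ne


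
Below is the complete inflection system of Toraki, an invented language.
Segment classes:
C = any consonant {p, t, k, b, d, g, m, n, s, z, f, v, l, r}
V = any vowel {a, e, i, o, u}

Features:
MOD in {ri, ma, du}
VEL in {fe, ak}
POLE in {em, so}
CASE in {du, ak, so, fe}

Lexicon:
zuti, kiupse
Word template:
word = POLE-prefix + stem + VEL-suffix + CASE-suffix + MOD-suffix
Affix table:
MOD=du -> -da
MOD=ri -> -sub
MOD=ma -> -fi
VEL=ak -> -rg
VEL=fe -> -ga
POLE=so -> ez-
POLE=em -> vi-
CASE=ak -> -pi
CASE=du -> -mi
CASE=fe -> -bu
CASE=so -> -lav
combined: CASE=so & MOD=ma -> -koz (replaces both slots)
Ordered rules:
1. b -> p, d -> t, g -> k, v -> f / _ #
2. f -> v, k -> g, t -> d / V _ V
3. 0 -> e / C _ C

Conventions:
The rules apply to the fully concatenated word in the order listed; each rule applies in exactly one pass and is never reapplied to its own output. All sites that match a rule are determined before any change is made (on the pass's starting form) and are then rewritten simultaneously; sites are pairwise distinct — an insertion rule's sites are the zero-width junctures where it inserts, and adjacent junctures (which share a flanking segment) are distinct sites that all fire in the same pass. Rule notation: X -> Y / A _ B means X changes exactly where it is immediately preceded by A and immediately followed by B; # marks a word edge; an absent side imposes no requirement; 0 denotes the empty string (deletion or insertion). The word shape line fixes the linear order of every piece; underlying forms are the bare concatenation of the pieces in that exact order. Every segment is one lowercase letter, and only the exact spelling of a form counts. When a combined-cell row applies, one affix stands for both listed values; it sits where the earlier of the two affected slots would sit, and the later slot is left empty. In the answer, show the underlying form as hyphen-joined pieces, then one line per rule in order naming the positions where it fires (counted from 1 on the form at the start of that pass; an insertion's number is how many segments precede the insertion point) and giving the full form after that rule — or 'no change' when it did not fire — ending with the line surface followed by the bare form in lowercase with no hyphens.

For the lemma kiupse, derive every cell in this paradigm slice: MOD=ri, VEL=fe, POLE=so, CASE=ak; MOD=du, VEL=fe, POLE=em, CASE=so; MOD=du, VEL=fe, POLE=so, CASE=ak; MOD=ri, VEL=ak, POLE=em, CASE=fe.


cell MOD=ri, VEL=fe, POLE=so, CASE=ak:
underlying: ez-kiupse-ga-pi-sub
1. b -> p, d -> t, g -> k, v -> f / _ #: fires at position(s) 15: ezkiupsegapisup
2. f -> v, k -> g, t -> d / V _ V: no change
3. 0 -> e / C _ C: inserts after position(s) 2, 6: ezekiupesegapisup
surface: ezekiupesegapisup

cell MOD=du, VEL=fe, POLE=em, CASE=so:
underlying: vi-kiupse-ga-lav-da
1. b -> p, d -> t, g -> k, v -> f / _ #: no change
2. f -> v, k -> g, t -> d / V _ V: fires at position(s) 3: vigiupsegalavda
3. 0 -> e / C _ C: inserts after position(s) 6, 13: vigiupesegalaveda
surface: vigiupesegalaveda

cell MOD=du, VEL=fe, POLE=so, CASE=ak:
underlying: ez-kiupse-ga-pi-da
1. b -> p, d -> t, g -> k, v -> f / _ #: no change
2. f -> v, k -> g, t -> d / V _ V: no change
3. 0 -> e / C _ C: inserts after position(s) 2, 6: ezekiupesegapida
surface: ezekiupesegapida

cell MOD=ri, VEL=ak, POLE=em, CASE=fe:
underlying: vi-kiupse-rg-bu-sub
1. b -> p, d -> t, g -> k, v -> f / _ #: fires at position(s) 15: vikiupsergbusup
2. f -> v, k -> g, t -> d / V _ V: fires at position(s) 3: vigiupsergbusup
3. 0 -> e / C _ C: inserts after position(s) 6, 9, 10: vigiupeseregebusup
surface: vigiupeseregebusup


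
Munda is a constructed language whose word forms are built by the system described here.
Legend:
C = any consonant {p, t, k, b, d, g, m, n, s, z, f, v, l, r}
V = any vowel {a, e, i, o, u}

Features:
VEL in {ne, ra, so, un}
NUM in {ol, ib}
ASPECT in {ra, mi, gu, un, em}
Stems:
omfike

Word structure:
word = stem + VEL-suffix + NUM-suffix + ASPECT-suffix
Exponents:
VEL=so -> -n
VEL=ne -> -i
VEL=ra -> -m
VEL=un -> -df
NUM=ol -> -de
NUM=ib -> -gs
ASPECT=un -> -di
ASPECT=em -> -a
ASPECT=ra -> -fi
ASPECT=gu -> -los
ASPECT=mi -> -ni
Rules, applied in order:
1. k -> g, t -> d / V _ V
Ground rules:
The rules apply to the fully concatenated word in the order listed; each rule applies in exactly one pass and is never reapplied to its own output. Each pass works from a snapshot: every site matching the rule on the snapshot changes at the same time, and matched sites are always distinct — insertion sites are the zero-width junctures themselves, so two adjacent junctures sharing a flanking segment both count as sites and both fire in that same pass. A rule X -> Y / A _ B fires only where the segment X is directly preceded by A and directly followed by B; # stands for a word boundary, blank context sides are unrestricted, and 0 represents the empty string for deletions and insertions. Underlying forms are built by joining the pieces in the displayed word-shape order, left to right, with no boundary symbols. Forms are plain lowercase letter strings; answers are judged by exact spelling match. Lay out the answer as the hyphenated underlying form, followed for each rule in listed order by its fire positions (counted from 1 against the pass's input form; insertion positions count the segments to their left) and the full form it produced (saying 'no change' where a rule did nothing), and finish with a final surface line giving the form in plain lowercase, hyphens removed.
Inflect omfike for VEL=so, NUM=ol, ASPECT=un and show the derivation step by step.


underlying: omfike-n-de-di
1. k -> g, t -> d / V _ V: fires at position(s) 5: omfigendedi
surface: omfigendedi


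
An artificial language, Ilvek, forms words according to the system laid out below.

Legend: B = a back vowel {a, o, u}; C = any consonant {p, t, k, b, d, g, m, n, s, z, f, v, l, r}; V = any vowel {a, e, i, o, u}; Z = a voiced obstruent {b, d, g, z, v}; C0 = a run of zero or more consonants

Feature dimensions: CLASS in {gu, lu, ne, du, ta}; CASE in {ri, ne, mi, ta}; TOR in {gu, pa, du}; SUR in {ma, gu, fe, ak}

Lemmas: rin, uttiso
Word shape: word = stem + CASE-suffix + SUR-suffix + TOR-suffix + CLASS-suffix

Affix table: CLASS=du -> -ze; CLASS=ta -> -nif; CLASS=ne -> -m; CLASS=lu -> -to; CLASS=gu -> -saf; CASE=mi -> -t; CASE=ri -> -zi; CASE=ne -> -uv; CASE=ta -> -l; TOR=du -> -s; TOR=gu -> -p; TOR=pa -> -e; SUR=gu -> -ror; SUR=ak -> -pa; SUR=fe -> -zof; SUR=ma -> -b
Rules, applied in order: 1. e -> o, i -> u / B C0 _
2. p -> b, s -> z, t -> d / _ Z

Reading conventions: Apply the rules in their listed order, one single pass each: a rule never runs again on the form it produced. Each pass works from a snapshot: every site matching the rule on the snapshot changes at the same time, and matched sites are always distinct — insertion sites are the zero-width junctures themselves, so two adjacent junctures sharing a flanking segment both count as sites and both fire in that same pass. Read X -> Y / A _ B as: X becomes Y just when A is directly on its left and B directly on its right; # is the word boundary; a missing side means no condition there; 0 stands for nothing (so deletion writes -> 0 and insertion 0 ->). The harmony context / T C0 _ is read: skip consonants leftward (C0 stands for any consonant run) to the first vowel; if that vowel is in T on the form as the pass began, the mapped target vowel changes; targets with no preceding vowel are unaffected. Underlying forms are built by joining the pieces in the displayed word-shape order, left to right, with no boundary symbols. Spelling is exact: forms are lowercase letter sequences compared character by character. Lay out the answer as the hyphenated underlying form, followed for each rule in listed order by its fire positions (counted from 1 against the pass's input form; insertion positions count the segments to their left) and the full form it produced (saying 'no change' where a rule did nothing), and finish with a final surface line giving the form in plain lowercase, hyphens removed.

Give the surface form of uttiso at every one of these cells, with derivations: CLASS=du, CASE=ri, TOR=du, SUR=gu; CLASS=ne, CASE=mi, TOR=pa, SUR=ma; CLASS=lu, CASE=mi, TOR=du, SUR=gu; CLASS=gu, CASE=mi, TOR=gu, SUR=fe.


cell CLASS=du, CASE=ri, TOR=du, SUR=gu:
underlying: uttiso-zi-ror-s-ze
1. e -> o, i -> u / B C0 _: fires at position(s) 4, 8, 14: uttusozurorszo
2. p -> b, s -> z, t -> d / _ Z: fires at position(s) 12: uttusozurorzzo
surface: uttusozurorzzo

cell CLASS=ne, CASE=mi, TOR=pa, SUR=ma:
underlying: uttiso-t-b-e-m
1. e -> o, i -> u / B C0 _: fires at position(s) 4, 9: uttusotbom
2. p -> b, s -> z, t -> d / _ Z: fires at position(s) 7: uttusodbom
surface: uttusodbom

cell CLASS=lu, CASE=mi, TOR=du, SUR=gu:
underlying: uttiso-t-ror-s-to
1. e -> o, i -> u / B C0 _: fires at position(s) 4: uttusotrorsto
2. p -> b, s -> z, t -> d / _ Z: no change
surface: uttusotrorsto

cell CLASS=gu, CASE=mi, TOR=gu, SUR=fe:
underlying: uttiso-t-zof-p-saf
1. e -> o, i -> u / B C0 _: fires at position(s) 4: uttusotzofpsaf
2. p -> b, s -> z, t -> d / _ Z: fires at position(s) 7: uttusodzofpsaf
surface: uttusodzofpsaf
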